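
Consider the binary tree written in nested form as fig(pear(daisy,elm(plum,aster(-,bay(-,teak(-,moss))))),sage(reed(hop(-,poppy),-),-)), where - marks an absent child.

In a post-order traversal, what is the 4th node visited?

teak

Post-order visits the left subtree, then the right subtree, then the node.
At fig: go left to pear.
  At pear: go left to daisy.
    daisy is a leaf — visit daisy.
  At pear: go right to elm.
    At elm: go left to plum.
      plum is a leaf — visit plum.
    At elm: go right to aster.
      At aster: no left child.
      At aster: go right to bay.
        At bay: no left child.
        At bay: go right to teak.
          At teak: no left child.
          At teak: go right to moss.
            moss is a leaf — visit moss.
          Visit teak.
        Visit bay.
      Visit aster.
    Visit elm.
  Visit pear.
At fig: go right to sage.
  At sage: go left to reed.
    At reed: go left to hop.
      At hop: no left child.
      At hop: go right to poppy.
        poppy is a leaf — visit poppy.
      Visit hop.
    At reed: no right child.
    Visit reed.
  At sage: no right child.
  Visit sage.
Visit fig.
Full post-order sequence: daisy, plum, moss, teak, bay, aster, elm, pear, poppy, hop, reed, sage, fig.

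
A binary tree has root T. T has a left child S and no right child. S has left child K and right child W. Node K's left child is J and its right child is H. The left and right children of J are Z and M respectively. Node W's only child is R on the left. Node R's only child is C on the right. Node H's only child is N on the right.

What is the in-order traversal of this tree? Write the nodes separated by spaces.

Z J M K H N S R C W T

In-order visits the left subtree, then the node, then the right subtree.
At T: go left to S.
  At S: go left to K.
    At K: go left to J.
      At J: go left to Z.
        Z is a leaf — visit Z.
      Visit J.
      At J: go right to M.
        M is a leaf — visit M.
    Visit K.
    At K: go right to H.
      At H: no left child.
      Visit H.
      At H: go right to N.
        N is a leaf — visit N.
  Visit S.
  At S: go right to W.
    At W: go left to R.
      At R: no left child.
      Visit R.
      At R: go right to C.
        C is a leaf — visit C.
    Visit W.
    At W: no right child.
Visit T.
At T: no right child.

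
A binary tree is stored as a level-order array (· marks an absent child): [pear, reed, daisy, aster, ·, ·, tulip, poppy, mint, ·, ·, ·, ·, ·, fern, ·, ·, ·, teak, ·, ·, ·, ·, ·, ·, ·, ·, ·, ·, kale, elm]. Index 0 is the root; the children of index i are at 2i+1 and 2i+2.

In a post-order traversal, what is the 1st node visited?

Post-order visits the left subtree, then the right subtree, then the node.
At pear: go left to reed.
  At reed: go left to aster.
    At aster: go left to poppy.
      poppy is a leaf — visit poppy.
    At aster: go right to mint.
      At mint: no left child.
      At mint: go right to teak.
        teak is a leaf — visit teak.
      Visit mint.
    Visit aster.
  At reed: no right child.
  Visit reed.
At pear: go right to daisy.
  At daisy: no left child.
  At daisy: go right to tulip.
    At tulip: no left child.
    At tulip: go right to fern.
      At fern: go left to kale.
        kale is a leaf — visit kale.
      At fern: go right to elm.
        elm is a leaf — visit elm.
      Visit fern.
    Visit tulip.
  Visit daisy.
Visit pear.
Full post-order sequence: poppy, teak, mint, aster, reed, kale, elm, fern, tulip, daisy, pear.

poppy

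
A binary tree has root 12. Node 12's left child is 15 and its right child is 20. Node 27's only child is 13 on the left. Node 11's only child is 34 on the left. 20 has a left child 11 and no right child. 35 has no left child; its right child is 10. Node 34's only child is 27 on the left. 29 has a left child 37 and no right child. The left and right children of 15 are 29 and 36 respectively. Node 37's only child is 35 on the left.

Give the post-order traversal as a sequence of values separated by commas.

Post-order visits the left subtree, then the right subtree, then the node.
At 12: go left to 15.
  At 15: go left to 29.
    At 29: go left to 37.
      At 37: go left to 35.
        At 35: no left child.
        At 35: go right to 10.
          10 is a leaf — visit 10.
        Visit 35.
      At 37: no right child.
      Visit 37.
    At 29: no right child.
    Visit 29.
  At 15: go right to 36.
    36 is a leaf — visit 36.
  Visit 15.
At 12: go right to 20.
  At 20: go left to 11.
    At 11: go left to 34.
      At 34: go left to 27.
        At 27: go left to 13.
          13 is a leaf — visit 13.
        At 27: no right child.
        Visit 27.
      At 34: no right child.
      Visit 34.
    At 11: no right child.
    Visit 11.
  At 20: no right child.
  Visit 20.
Visit 12.

10, 35, 37, 29, 36, 15, 13, 27, 34, 11, 20, 12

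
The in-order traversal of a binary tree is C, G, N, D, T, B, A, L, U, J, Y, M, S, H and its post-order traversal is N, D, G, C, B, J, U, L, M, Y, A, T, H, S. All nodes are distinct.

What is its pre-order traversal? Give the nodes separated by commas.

S, T, C, G, D, N, A, B, Y, L, U, J, M, H

The last element of post-order is the root; it splits in-order into left and right subtrees.
Root S: left subtree has 12 nodes {C, G, N, D, T, B, A, L, U, J, Y, M}, right has 1 {H}.
  Root T: left subtree has 4 nodes {C, G, N, D}, right has 7 {B, A, L, U, J, Y, M}.
    Root C: left subtree has 0 nodes { }, right has 3 {G, N, D}.
      Root G: left subtree has 0 nodes { }, right has 2 {N, D}.
        Root D: left subtree has 1 node {N}, right has 0 { }.
    Root A: left subtree has 1 node {B}, right has 5 {L, U, J, Y, M}.
      Root Y: left subtree has 3 nodes {L, U, J}, right has 1 {M}.
        Root L: left subtree has 0 nodes { }, right has 2 {U, J}.
          Root U: left subtree has 0 nodes { }, right has 1 {J}.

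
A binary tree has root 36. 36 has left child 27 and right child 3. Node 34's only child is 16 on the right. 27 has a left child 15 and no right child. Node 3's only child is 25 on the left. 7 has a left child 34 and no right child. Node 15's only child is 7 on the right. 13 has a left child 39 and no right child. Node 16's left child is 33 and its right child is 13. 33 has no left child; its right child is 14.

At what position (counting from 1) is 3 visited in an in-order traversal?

In-order visits the left subtree, then the node, then the right subtree.
At 36: go left to 27.
  At 27: go left to 15.
    At 15: no left child.
    Visit 15.
    At 15: go right to 7.
      At 7: go left to 34.
        At 34: no left child.
        Visit 34.
        At 34: go right to 16.
          At 16: go left to 33.
            At 33: no left child.
            Visit 33.
            At 33: go right to 14.
              14 is a leaf — visit 14.
          Visit 16.
          At 16: go right to 13.
            At 13: go left to 39.
              39 is a leaf — visit 39.
            Visit 13.
            At 13: no right child.
      Visit 7.
      At 7: no right child.
  Visit 27.
  At 27: no right child.
Visit 36.
At 36: go right to 3.
  At 3: go left to 25.
    25 is a leaf — visit 25.
  Visit 3.
  At 3: no right child.
Full in-order sequence: 15, 34, 33, 14, 16, 39, 13, 7, 27, 36, 25, 3.

12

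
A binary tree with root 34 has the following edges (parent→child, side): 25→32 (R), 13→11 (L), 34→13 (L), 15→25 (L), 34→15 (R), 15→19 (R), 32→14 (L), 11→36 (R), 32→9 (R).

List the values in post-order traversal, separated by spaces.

36 11 13 14 9 32 25 19 15 34

Post-order visits the left subtree, then the right subtree, then the node.
At 34: go left to 13.
  At 13: go left to 11.
    At 11: no left child.
    At 11: go right to 36.
      36 is a leaf — visit 36.
    Visit 11.
  At 13: no right child.
  Visit 13.
At 34: go right to 15.
  At 15: go left to 25.
    At 25: no left child.
    At 25: go right to 32.
      At 32: go left to 14.
        14 is a leaf — visit 14.
      At 32: go right to 9.
        9 is a leaf — visit 9.
      Visit 32.
    Visit 25.
  At 15: go right to 19.
    19 is a leaf — visit 19.
  Visit 15.
Visit 34.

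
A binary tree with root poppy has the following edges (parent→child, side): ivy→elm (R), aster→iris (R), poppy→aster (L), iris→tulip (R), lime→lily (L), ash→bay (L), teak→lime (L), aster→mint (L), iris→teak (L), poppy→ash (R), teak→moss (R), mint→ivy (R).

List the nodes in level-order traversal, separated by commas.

Level-order visits nodes level by level from the root, left to right within each level.
Level 0: poppy
Level 1: aster, ash
Level 2: mint, iris, bay
Level 3: ivy, teak, tulip
Level 4: elm, lime, moss
Level 5: lily

poppy, aster, ash, mint, iris, bay, ivy, teak, tulip, elm, lime, moss, lily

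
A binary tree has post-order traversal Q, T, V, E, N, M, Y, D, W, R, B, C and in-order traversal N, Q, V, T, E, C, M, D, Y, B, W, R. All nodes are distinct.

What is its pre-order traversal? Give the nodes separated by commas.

C, N, E, V, Q, T, B, D, M, Y, R, W

The last element of post-order is the root; it splits in-order into left and right subtrees.
Root C: left subtree has 5 nodes {N, Q, V, T, E}, right has 6 {M, D, Y, B, W, R}.
  Root N: left subtree has 0 nodes { }, right has 4 {Q, V, T, E}.
    Root E: left subtree has 3 nodes {Q, V, T}, right has 0 { }.
      Root V: left subtree has 1 node {Q}, right has 1 {T}.
  Root B: left subtree has 3 nodes {M, D, Y}, right has 2 {W, R}.
    Root D: left subtree has 1 node {M}, right has 1 {Y}.
    Root R: left subtree has 1 node {W}, right has 0 { }.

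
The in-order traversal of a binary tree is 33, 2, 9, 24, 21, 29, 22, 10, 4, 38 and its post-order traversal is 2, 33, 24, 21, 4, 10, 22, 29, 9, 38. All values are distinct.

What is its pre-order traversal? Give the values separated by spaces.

The last element of post-order is the root; it splits in-order into left and right subtrees.
Root 38: left subtree has 9 nodes {33, 2, 9, 24, 21, 29, 22, 10, 4}, right has 0 { }.
  Root 9: left subtree has 2 nodes {33, 2}, right has 6 {24, 21, 29, 22, 10, 4}.
    Root 33: left subtree has 0 nodes { }, right has 1 {2}.
    Root 29: left subtree has 2 nodes {24, 21}, right has 3 {22, 10, 4}.
      Root 21: left subtree has 1 node {24}, right has 0 { }.
      Root 22: left subtree has 0 nodes { }, right has 2 {10, 4}.
        Root 10: left subtree has 0 nodes { }, right has 1 {4}.

38 9 33 2 29 21 24 22 10 4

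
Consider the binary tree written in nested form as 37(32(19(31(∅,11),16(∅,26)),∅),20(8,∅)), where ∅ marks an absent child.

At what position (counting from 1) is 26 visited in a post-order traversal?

Post-order visits the left subtree, then the right subtree, then the node.
At 37: go left to 32.
  At 32: go left to 19.
    At 19: go left to 31.
      At 31: no left child.
      At 31: go right to 11.
        11 is a leaf — visit 11.
      Visit 31.
    At 19: go right to 16.
      At 16: no left child.
      At 16: go right to 26.
        26 is a leaf — visit 26.
      Visit 16.
    Visit 19.
  At 32: no right child.
  Visit 32.
At 37: go right to 20.
  At 20: go left to 8.
    8 is a leaf — visit 8.
  At 20: no right child.
  Visit 20.
Visit 37.
Full post-order sequence: 11, 31, 26, 16, 19, 32, 8, 20, 37.

3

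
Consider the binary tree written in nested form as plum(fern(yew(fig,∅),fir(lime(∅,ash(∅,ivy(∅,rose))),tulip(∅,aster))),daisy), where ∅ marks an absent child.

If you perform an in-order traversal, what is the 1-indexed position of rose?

7

In-order visits the left subtree, then the node, then the right subtree.
At plum: go left to fern.
  At fern: go left to yew.
    At yew: go left to fig.
      fig is a leaf — visit fig.
    Visit yew.
    At yew: no right child.
  Visit fern.
  At fern: go right to fir.
    At fir: go left to lime.
      At lime: no left child.
      Visit lime.
      At lime: go right to ash.
        At ash: no left child.
        Visit ash.
        At ash: go right to ivy.
          At ivy: no left child.
          Visit ivy.
          At ivy: go right to rose.
            rose is a leaf — visit rose.
    Visit fir.
    At fir: go right to tulip.
      At tulip: no left child.
      Visit tulip.
      At tulip: go right to aster.
        aster is a leaf — visit aster.
Visit plum.
At plum: go right to daisy.
  daisy is a leaf — visit daisy.
Full in-order sequence: fig, yew, fern, lime, ash, ivy, rose, fir, tulip, aster, plum, daisy.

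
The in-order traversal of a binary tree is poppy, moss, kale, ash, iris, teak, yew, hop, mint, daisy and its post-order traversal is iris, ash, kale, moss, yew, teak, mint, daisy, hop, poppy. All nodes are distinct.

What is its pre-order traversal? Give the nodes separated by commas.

poppy, hop, teak, moss, kale, ash, iris, yew, daisy, mint

The last element of post-order is the root; it splits in-order into left and right subtrees.
Root poppy: left subtree has 0 nodes { }, right has 9 {moss, kale, ash, iris, teak, yew, hop, mint, daisy}.
  Root hop: left subtree has 6 nodes {moss, kale, ash, iris, teak, yew}, right has 2 {mint, daisy}.
    Root teak: left subtree has 4 nodes {moss, kale, ash, iris}, right has 1 {yew}.
      Root moss: left subtree has 0 nodes { }, right has 3 {kale, ash, iris}.
        Root kale: left subtree has 0 nodes { }, right has 2 {ash, iris}.
          Root ash: left subtree has 0 nodes { }, right has 1 {iris}.
    Root daisy: left subtree has 1 node {mint}, right has 0 { }.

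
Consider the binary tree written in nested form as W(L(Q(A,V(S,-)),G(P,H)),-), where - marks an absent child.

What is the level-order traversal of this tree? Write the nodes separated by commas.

W, L, Q, G, A, V, P, H, S

Level-order visits nodes level by level from the root, left to right within each level.
Level 0: W
Level 1: L
Level 2: Q, G
Level 3: A, V, P, H
Level 4: S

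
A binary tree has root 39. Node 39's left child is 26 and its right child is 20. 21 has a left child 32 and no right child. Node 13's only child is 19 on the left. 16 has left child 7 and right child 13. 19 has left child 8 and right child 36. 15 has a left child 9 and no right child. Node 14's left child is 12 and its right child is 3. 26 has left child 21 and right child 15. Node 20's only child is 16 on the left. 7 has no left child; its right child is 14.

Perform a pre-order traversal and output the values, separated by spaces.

39 26 21 32 15 9 20 16 7 14 12 3 13 19 8 36

Pre-order visits the node, then its left subtree, then its right subtree.
Visit 39.
At 39: go left to 26.
  Visit 26.
  At 26: go left to 21.
    Visit 21.
    At 21: go left to 32.
      32 is a leaf — visit 32.
    At 21: no right child.
  At 26: go right to 15.
    Visit 15.
    At 15: go left to 9.
      9 is a leaf — visit 9.
    At 15: no right child.
At 39: go right to 20.
  Visit 20.
  At 20: go left to 16.
    Visit 16.
    At 16: go left to 7.
      Visit 7.
      At 7: no left child.
      At 7: go right to 14.
        Visit 14.
        At 14: go left to 12.
          12 is a leaf — visit 12.
        At 14: go right to 3.
          3 is a leaf — visit 3.
    At 16: go right to 13.
      Visit 13.
      At 13: go left to 19.
        Visit 19.
        At 19: go left to 8.
          8 is a leaf — visit 8.
        At 19: go right to 36.
          36 is a leaf — visit 36.
      At 13: no right child.
  At 20: no right child.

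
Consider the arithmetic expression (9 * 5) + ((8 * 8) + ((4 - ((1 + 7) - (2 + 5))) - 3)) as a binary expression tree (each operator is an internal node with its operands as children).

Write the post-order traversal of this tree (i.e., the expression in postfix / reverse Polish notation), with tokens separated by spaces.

Post-order on an expression tree gives postfix notation: for each operator, emit left operand, right operand, then the operator.

9 5 * 8 8 * 4 1 7 + 2 5 + - - 3 - + +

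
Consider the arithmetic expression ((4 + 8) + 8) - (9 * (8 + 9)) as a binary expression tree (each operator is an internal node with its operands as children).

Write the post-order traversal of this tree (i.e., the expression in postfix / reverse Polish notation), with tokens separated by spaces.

Post-order on an expression tree gives postfix notation: for each operator, emit left operand, right operand, then the operator.

4 8 + 8 + 9 8 9 + * -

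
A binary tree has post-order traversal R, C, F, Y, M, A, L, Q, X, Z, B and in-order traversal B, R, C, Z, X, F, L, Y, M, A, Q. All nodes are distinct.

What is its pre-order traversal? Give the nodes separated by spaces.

The last element of post-order is the root; it splits in-order into left and right subtrees.
Root B: left subtree has 0 nodes { }, right has 10 {R, C, Z, X, F, L, Y, M, A, Q}.
  Root Z: left subtree has 2 nodes {R, C}, right has 7 {X, F, L, Y, M, A, Q}.
    Root C: left subtree has 1 node {R}, right has 0 { }.
    Root X: left subtree has 0 nodes { }, right has 6 {F, L, Y, M, A, Q}.
      Root Q: left subtree has 5 nodes {F, L, Y, M, A}, right has 0 { }.
        Root L: left subtree has 1 node {F}, right has 3 {Y, M, A}.
          Root A: left subtree has 2 nodes {Y, M}, right has 0 { }.
            Root M: left subtree has 1 node {Y}, right has 0 { }.

B Z C R X Q L F A M Y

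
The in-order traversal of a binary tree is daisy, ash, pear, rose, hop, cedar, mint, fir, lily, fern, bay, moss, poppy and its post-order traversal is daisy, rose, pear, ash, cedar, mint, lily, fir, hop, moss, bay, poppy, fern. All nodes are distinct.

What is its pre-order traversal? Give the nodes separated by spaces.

fern hop ash daisy pear rose fir mint cedar lily poppy bay moss

The last element of post-order is the root; it splits in-order into left and right subtrees.
Root fern: left subtree has 9 nodes {daisy, ash, pear, rose, hop, cedar, mint, fir, lily}, right has 3 {bay, moss, poppy}.
  Root hop: left subtree has 4 nodes {daisy, ash, pear, rose}, right has 4 {cedar, mint, fir, lily}.
    Root ash: left subtree has 1 node {daisy}, right has 2 {pear, rose}.
      Root pear: left subtree has 0 nodes { }, right has 1 {rose}.
    Root fir: left subtree has 2 nodes {cedar, mint}, right has 1 {lily}.
      Root mint: left subtree has 1 node {cedar}, right has 0 { }.
  Root poppy: left subtree has 2 nodes {bay, moss}, right has 0 { }.
    Root bay: left subtree has 0 nodes { }, right has 1 {moss}.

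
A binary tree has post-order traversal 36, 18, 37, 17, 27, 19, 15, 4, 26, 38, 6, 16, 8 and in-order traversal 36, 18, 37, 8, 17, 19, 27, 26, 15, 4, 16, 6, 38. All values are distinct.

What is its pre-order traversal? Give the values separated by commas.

8, 37, 18, 36, 16, 26, 19, 17, 27, 4, 15, 6, 38

The last element of post-order is the root; it splits in-order into left and right subtrees.
Root 8: left subtree has 3 nodes {36, 18, 37}, right has 9 {17, 19, 27, 26, 15, 4, 16, 6, 38}.
  Root 37: left subtree has 2 nodes {36, 18}, right has 0 { }.
    Root 18: left subtree has 1 node {36}, right has 0 { }.
  Root 16: left subtree has 6 nodes {17, 19, 27, 26, 15, 4}, right has 2 {6, 38}.
    Root 26: left subtree has 3 nodes {17, 19, 27}, right has 2 {15, 4}.
      Root 19: left subtree has 1 node {17}, right has 1 {27}.
      Root 4: left subtree has 1 node {15}, right has 0 { }.
    Root 6: left subtree has 0 nodes { }, right has 1 {38}.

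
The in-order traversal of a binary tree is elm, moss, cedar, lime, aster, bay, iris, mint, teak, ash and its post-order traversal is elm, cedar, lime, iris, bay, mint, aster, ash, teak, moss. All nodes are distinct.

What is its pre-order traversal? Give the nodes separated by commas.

The last element of post-order is the root; it splits in-order into left and right subtrees.
Root moss: left subtree has 1 node {elm}, right has 8 {cedar, lime, aster, bay, iris, mint, teak, ash}.
  Root teak: left subtree has 6 nodes {cedar, lime, aster, bay, iris, mint}, right has 1 {ash}.
    Root aster: left subtree has 2 nodes {cedar, lime}, right has 3 {bay, iris, mint}.
      Root lime: left subtree has 1 node {cedar}, right has 0 { }.
      Root mint: left subtree has 2 nodes {bay, iris}, right has 0 { }.
        Root bay: left subtree has 0 nodes { }, right has 1 {iris}.

moss, elm, teak, aster, lime, cedar, mint, bay, iris, ash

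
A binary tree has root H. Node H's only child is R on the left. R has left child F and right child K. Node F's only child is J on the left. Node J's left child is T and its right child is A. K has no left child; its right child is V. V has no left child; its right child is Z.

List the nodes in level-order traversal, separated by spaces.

Level-order visits nodes level by level from the root, left to right within each level.
Level 0: H
Level 1: R
Level 2: F, K
Level 3: J, V
Level 4: T, A, Z

H R F K J V T A Z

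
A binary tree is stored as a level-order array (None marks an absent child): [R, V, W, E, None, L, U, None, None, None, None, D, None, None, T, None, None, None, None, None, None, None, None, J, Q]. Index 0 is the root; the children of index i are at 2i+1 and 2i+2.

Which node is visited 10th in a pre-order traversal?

T

Pre-order visits the node, then its left subtree, then its right subtree.
Visit R.
At R: go left to V.
  Visit V.
  At V: go left to E.
    E is a leaf — visit E.
  At V: no right child.
At R: go right to W.
  Visit W.
  At W: go left to L.
    Visit L.
    At L: go left to D.
      Visit D.
      At D: go left to J.
        J is a leaf — visit J.
      At D: go right to Q.
        Q is a leaf — visit Q.
    At L: no right child.
  At W: go right to U.
    Visit U.
    At U: no left child.
    At U: go right to T.
      T is a leaf — visit T.
Full pre-order sequence: R, V, E, W, L, D, J, Q, U, T.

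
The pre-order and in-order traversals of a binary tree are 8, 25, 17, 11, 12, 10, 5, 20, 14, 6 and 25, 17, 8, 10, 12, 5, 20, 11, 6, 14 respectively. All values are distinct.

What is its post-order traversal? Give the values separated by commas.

17, 25, 10, 20, 5, 12, 6, 14, 11, 8

The first element of pre-order is the root; it splits in-order into left and right subtrees.
Root 8: left subtree has 2 nodes {25, 17}, right has 7 {10, 12, 5, 20, 11, 6, 14}.
  Root 25: left subtree has 0 nodes { }, right has 1 {17}.
  Root 11: left subtree has 4 nodes {10, 12, 5, 20}, right has 2 {6, 14}.
    Root 12: left subtree has 1 node {10}, right has 2 {5, 20}.
      Root 5: left subtree has 0 nodes { }, right has 1 {20}.
    Root 14: left subtree has 1 node {6}, right has 0 { }.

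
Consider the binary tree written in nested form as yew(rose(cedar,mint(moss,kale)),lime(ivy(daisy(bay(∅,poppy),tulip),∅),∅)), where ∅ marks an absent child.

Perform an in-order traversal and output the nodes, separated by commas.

In-order visits the left subtree, then the node, then the right subtree.
At yew: go left to rose.
  At rose: go left to cedar.
    cedar is a leaf — visit cedar.
  Visit rose.
  At rose: go right to mint.
    At mint: go left to moss.
      moss is a leaf — visit moss.
    Visit mint.
    At mint: go right to kale.
      kale is a leaf — visit kale.
Visit yew.
At yew: go right to lime.
  At lime: go left to ivy.
    At ivy: go left to daisy.
      At daisy: go left to bay.
        At bay: no left child.
        Visit bay.
        At bay: go right to poppy.
          poppy is a leaf — visit poppy.
      Visit daisy.
      At daisy: go right to tulip.
        tulip is a leaf — visit tulip.
    Visit ivy.
    At ivy: no right child.
  Visit lime.
  At lime: no right child.

cedar, rose, moss, mint, kale, yew, bay, poppy, daisy, tulip, ivy, lime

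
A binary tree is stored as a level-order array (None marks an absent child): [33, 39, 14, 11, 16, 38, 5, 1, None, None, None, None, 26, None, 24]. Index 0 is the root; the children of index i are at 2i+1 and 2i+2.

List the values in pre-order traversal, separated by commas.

Pre-order visits the node, then its left subtree, then its right subtree.
Visit 33.
At 33: go left to 39.
  Visit 39.
  At 39: go left to 11.
    Visit 11.
    At 11: go left to 1.
      1 is a leaf — visit 1.
    At 11: no right child.
  At 39: go right to 16.
    16 is a leaf — visit 16.
At 33: go right to 14.
  Visit 14.
  At 14: go left to 38.
    Visit 38.
    At 38: no left child.
    At 38: go right to 26.
      26 is a leaf — visit 26.
  At 14: go right to 5.
    Visit 5.
    At 5: no left child.
    At 5: go right to 24.
      24 is a leaf — visit 24.

33, 39, 11, 1, 16, 14, 38, 26, 5, 24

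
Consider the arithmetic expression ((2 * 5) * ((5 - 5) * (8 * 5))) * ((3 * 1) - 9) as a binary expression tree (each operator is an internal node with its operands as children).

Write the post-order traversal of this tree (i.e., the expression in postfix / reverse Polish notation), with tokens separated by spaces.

Post-order on an expression tree gives postfix notation: for each operator, emit left operand, right operand, then the operator.

2 5 * 5 5 - 8 5 * * * 3 1 * 9 - *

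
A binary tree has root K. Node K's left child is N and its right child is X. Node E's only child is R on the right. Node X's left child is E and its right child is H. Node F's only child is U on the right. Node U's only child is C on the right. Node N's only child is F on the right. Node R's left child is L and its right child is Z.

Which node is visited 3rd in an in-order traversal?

In-order visits the left subtree, then the node, then the right subtree.
At K: go left to N.
  At N: no left child.
  Visit N.
  At N: go right to F.
    At F: no left child.
    Visit F.
    At F: go right to U.
      At U: no left child.
      Visit U.
      At U: go right to C.
        C is a leaf — visit C.
Visit K.
At K: go right to X.
  At X: go left to E.
    At E: no left child.
    Visit E.
    At E: go right to R.
      At R: go left to L.
        L is a leaf — visit L.
      Visit R.
      At R: go right to Z.
        Z is a leaf — visit Z.
  Visit X.
  At X: go right to H.
    H is a leaf — visit H.
Full in-order sequence: N, F, U, C, K, E, L, R, Z, X, H.

U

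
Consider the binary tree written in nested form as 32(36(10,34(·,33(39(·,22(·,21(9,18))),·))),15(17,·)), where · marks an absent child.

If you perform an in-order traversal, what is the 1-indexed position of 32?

10

In-order visits the left subtree, then the node, then the right subtree.
At 32: go left to 36.
  At 36: go left to 10.
    10 is a leaf — visit 10.
  Visit 36.
  At 36: go right to 34.
    At 34: no left child.
    Visit 34.
    At 34: go right to 33.
      At 33: go left to 39.
        At 39: no left child.
        Visit 39.
        At 39: go right to 22.
          At 22: no left child.
          Visit 22.
          At 22: go right to 21.
            At 21: go left to 9.
              9 is a leaf — visit 9.
            Visit 21.
            At 21: go right to 18.
              18 is a leaf — visit 18.
      Visit 33.
      At 33: no right child.
Visit 32.
At 32: go right to 15.
  At 15: go left to 17.
    17 is a leaf — visit 17.
  Visit 15.
  At 15: no right child.
Full in-order sequence: 10, 36, 34, 39, 22, 9, 21, 18, 33, 32, 17, 15.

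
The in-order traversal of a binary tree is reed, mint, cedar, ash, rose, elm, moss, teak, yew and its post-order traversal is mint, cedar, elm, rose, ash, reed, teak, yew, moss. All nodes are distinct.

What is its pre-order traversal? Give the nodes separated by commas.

The last element of post-order is the root; it splits in-order into left and right subtrees.
Root moss: left subtree has 6 nodes {reed, mint, cedar, ash, rose, elm}, right has 2 {teak, yew}.
  Root reed: left subtree has 0 nodes { }, right has 5 {mint, cedar, ash, rose, elm}.
    Root ash: left subtree has 2 nodes {mint, cedar}, right has 2 {rose, elm}.
      Root cedar: left subtree has 1 node {mint}, right has 0 { }.
      Root rose: left subtree has 0 nodes { }, right has 1 {elm}.
  Root yew: left subtree has 1 node {teak}, right has 0 { }.

moss, reed, ash, cedar, mint, rose, elm, yew, teak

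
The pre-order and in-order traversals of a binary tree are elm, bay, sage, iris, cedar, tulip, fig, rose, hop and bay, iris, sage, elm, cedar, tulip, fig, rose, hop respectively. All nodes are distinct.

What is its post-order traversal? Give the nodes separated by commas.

The first element of pre-order is the root; it splits in-order into left and right subtrees.
Root elm: left subtree has 3 nodes {bay, iris, sage}, right has 5 {cedar, tulip, fig, rose, hop}.
  Root bay: left subtree has 0 nodes { }, right has 2 {iris, sage}.
    Root sage: left subtree has 1 node {iris}, right has 0 { }.
  Root cedar: left subtree has 0 nodes { }, right has 4 {tulip, fig, rose, hop}.
    Root tulip: left subtree has 0 nodes { }, right has 3 {fig, rose, hop}.
      Root fig: left subtree has 0 nodes { }, right has 2 {rose, hop}.
        Root rose: left subtree has 0 nodes { }, right has 1 {hop}.

iris, sage, bay, hop, rose, fig, tulip, cedar, elm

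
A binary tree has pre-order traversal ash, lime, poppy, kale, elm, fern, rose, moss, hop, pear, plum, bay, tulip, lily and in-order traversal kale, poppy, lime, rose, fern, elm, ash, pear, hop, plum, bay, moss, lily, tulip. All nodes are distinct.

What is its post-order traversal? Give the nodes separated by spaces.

The first element of pre-order is the root; it splits in-order into left and right subtrees.
Root ash: left subtree has 6 nodes {kale, poppy, lime, rose, fern, elm}, right has 7 {pear, hop, plum, bay, moss, lily, tulip}.
  Root lime: left subtree has 2 nodes {kale, poppy}, right has 3 {rose, fern, elm}.
    Root poppy: left subtree has 1 node {kale}, right has 0 { }.
    Root elm: left subtree has 2 nodes {rose, fern}, right has 0 { }.
      Root fern: left subtree has 1 node {rose}, right has 0 { }.
  Root moss: left subtree has 4 nodes {pear, hop, plum, bay}, right has 2 {lily, tulip}.
    Root hop: left subtree has 1 node {pear}, right has 2 {plum, bay}.
      Root plum: left subtree has 0 nodes { }, right has 1 {bay}.
    Root tulip: left subtree has 1 node {lily}, right has 0 { }.

kale poppy rose fern elm lime pear bay plum hop lily tulip moss ash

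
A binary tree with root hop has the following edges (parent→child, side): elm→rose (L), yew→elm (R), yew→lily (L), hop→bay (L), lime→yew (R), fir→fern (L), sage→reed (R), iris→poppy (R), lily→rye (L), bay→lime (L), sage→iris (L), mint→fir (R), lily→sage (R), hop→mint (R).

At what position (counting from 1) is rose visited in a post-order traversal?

Post-order visits the left subtree, then the right subtree, then the node.
At hop: go left to bay.
  At bay: go left to lime.
    At lime: no left child.
    At lime: go right to yew.
      At yew: go left to lily.
        At lily: go left to rye.
          rye is a leaf — visit rye.
        At lily: go right to sage.
          At sage: go left to iris.
            At iris: no left child.
            At iris: go right to poppy.
              poppy is a leaf — visit poppy.
            Visit iris.
          At sage: go right to reed.
            reed is a leaf — visit reed.
          Visit sage.
        Visit lily.
      At yew: go right to elm.
        At elm: go left to rose.
          rose is a leaf — visit rose.
        At elm: no right child.
        Visit elm.
      Visit yew.
    Visit lime.
  At bay: no right child.
  Visit bay.
At hop: go right to mint.
  At mint: no left child.
  At mint: go right to fir.
    At fir: go left to fern.
      fern is a leaf — visit fern.
    At fir: no right child.
    Visit fir.
  Visit mint.
Visit hop.
Full post-order sequence: rye, poppy, iris, reed, sage, lily, rose, elm, yew, lime, bay, fern, fir, mint, hop.

7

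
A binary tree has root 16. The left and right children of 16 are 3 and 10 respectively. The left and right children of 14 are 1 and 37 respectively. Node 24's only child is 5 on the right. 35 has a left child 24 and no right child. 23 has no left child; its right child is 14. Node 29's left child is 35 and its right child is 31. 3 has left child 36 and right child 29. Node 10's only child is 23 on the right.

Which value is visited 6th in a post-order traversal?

Post-order visits the left subtree, then the right subtree, then the node.
At 16: go left to 3.
  At 3: go left to 36.
    36 is a leaf — visit 36.
  At 3: go right to 29.
    At 29: go left to 35.
      At 35: go left to 24.
        At 24: no left child.
        At 24: go right to 5.
          5 is a leaf — visit 5.
        Visit 24.
      At 35: no right child.
      Visit 35.
    At 29: go right to 31.
      31 is a leaf — visit 31.
    Visit 29.
  Visit 3.
At 16: go right to 10.
  At 10: no left child.
  At 10: go right to 23.
    At 23: no left child.
    At 23: go right to 14.
      At 14: go left to 1.
        1 is a leaf — visit 1.
      At 14: go right to 37.
        37 is a leaf — visit 37.
      Visit 14.
    Visit 23.
  Visit 10.
Visit 16.
Full post-order sequence: 36, 5, 24, 35, 31, 29, 3, 1, 37, 14, 23, 10, 16.

29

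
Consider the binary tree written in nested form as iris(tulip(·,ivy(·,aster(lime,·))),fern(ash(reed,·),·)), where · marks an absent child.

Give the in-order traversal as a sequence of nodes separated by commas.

tulip, ivy, lime, aster, iris, reed, ash, fern

In-order visits the left subtree, then the node, then the right subtree.
At iris: go left to tulip.
  At tulip: no left child.
  Visit tulip.
  At tulip: go right to ivy.
    At ivy: no left child.
    Visit ivy.
    At ivy: go right to aster.
      At aster: go left to lime.
        lime is a leaf — visit lime.
      Visit aster.
      At aster: no right child.
Visit iris.
At iris: go right to fern.
  At fern: go left to ash.
    At ash: go left to reed.
      reed is a leaf — visit reed.
    Visit ash.
    At ash: no right child.
  Visit fern.
  At fern: no right child.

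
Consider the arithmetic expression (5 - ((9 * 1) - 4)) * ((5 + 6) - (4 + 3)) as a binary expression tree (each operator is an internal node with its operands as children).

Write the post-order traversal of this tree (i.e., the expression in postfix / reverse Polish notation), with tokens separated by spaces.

Post-order on an expression tree gives postfix notation: for each operator, emit left operand, right operand, then the operator.

5 9 1 * 4 - - 5 6 + 4 3 + - *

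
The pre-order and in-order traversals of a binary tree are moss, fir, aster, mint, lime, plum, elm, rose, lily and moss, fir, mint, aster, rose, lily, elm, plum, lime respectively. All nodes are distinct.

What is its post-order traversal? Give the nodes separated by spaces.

mint lily rose elm plum lime aster fir moss

The first element of pre-order is the root; it splits in-order into left and right subtrees.
Root moss: left subtree has 0 nodes { }, right has 8 {fir, mint, aster, rose, lily, elm, plum, lime}.
  Root fir: left subtree has 0 nodes { }, right has 7 {mint, aster, rose, lily, elm, plum, lime}.
    Root aster: left subtree has 1 node {mint}, right has 5 {rose, lily, elm, plum, lime}.
      Root lime: left subtree has 4 nodes {rose, lily, elm, plum}, right has 0 { }.
        Root plum: left subtree has 3 nodes {rose, lily, elm}, right has 0 { }.
          Root elm: left subtree has 2 nodes {rose, lily}, right has 0 { }.
            Root rose: left subtree has 0 nodes { }, right has 1 {lily}.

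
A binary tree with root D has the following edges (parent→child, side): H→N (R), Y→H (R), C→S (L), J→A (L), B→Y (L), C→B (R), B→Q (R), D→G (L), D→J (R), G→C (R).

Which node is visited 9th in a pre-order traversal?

Q

Pre-order visits the node, then its left subtree, then its right subtree.
Visit D.
At D: go left to G.
  Visit G.
  At G: no left child.
  At G: go right to C.
    Visit C.
    At C: go left to S.
      S is a leaf — visit S.
    At C: go right to B.
      Visit B.
      At B: go left to Y.
        Visit Y.
        At Y: no left child.
        At Y: go right to H.
          Visit H.
          At H: no left child.
          At H: go right to N.
            N is a leaf — visit N.
      At B: go right to Q.
        Q is a leaf — visit Q.
At D: go right to J.
  Visit J.
  At J: go left to A.
    A is a leaf — visit A.
  At J: no right child.
Full pre-order sequence: D, G, C, S, B, Y, H, N, Q, J, A.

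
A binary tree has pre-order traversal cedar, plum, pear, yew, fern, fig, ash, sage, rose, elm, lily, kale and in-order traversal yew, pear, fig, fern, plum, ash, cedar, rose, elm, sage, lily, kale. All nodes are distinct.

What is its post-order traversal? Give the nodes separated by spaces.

yew fig fern pear ash plum elm rose kale lily sage cedar

The first element of pre-order is the root; it splits in-order into left and right subtrees.
Root cedar: left subtree has 6 nodes {yew, pear, fig, fern, plum, ash}, right has 5 {rose, elm, sage, lily, kale}.
  Root plum: left subtree has 4 nodes {yew, pear, fig, fern}, right has 1 {ash}.
    Root pear: left subtree has 1 node {yew}, right has 2 {fig, fern}.
      Root fern: left subtree has 1 node {fig}, right has 0 { }.
  Root sage: left subtree has 2 nodes {rose, elm}, right has 2 {lily, kale}.
    Root rose: left subtree has 0 nodes { }, right has 1 {elm}.
    Root lily: left subtree has 0 nodes { }, right has 1 {kale}.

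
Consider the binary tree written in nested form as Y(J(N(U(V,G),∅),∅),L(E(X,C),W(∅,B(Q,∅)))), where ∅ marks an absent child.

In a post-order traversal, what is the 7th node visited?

C

Post-order visits the left subtree, then the right subtree, then the node.
At Y: go left to J.
  At J: go left to N.
    At N: go left to U.
      At U: go left to V.
        V is a leaf — visit V.
      At U: go right to G.
        G is a leaf — visit G.
      Visit U.
    At N: no right child.
    Visit N.
  At J: no right child.
  Visit J.
At Y: go right to L.
  At L: go left to E.
    At E: go left to X.
      X is a leaf — visit X.
    At E: go right to C.
      C is a leaf — visit C.
    Visit E.
  At L: go right to W.
    At W: no left child.
    At W: go right to B.
      At B: go left to Q.
        Q is a leaf — visit Q.
      At B: no right child.
      Visit B.
    Visit W.
  Visit L.
Visit Y.
Full post-order sequence: V, G, U, N, J, X, C, E, Q, B, W, L, Y.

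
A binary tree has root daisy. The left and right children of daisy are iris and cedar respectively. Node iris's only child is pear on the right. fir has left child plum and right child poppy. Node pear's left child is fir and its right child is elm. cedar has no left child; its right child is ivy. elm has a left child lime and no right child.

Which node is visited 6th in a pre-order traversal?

poppy

Pre-order visits the node, then its left subtree, then its right subtree.
Visit daisy.
At daisy: go left to iris.
  Visit iris.
  At iris: no left child.
  At iris: go right to pear.
    Visit pear.
    At pear: go left to fir.
      Visit fir.
      At fir: go left to plum.
        plum is a leaf — visit plum.
      At fir: go right to poppy.
        poppy is a leaf — visit poppy.
    At pear: go right to elm.
      Visit elm.
      At elm: go left to lime.
        lime is a leaf — visit lime.
      At elm: no right child.
At daisy: go right to cedar.
  Visit cedar.
  At cedar: no left child.
  At cedar: go right to ivy.
    ivy is a leaf — visit ivy.
Full pre-order sequence: daisy, iris, pear, fir, plum, poppy, elm, lime, cedar, ivy.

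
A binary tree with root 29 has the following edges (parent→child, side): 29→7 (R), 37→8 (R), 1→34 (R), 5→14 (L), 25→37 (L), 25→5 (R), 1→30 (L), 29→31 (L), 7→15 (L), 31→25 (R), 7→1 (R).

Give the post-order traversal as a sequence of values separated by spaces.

8 37 14 5 25 31 15 30 34 1 7 29

Post-order visits the left subtree, then the right subtree, then the node.
At 29: go left to 31.
  At 31: no left child.
  At 31: go right to 25.
    At 25: go left to 37.
      At 37: no left child.
      At 37: go right to 8.
        8 is a leaf — visit 8.
      Visit 37.
    At 25: go right to 5.
      At 5: go left to 14.
        14 is a leaf — visit 14.
      At 5: no right child.
      Visit 5.
    Visit 25.
  Visit 31.
At 29: go right to 7.
  At 7: go left to 15.
    15 is a leaf — visit 15.
  At 7: go right to 1.
    At 1: go left to 30.
      30 is a leaf — visit 30.
    At 1: go right to 34.
      34 is a leaf — visit 34.
    Visit 1.
  Visit 7.
Visit 29.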